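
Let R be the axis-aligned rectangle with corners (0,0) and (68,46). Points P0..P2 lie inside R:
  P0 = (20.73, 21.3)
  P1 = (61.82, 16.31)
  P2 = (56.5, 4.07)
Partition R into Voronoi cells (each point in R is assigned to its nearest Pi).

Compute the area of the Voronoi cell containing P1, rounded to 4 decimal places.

1. box [0,68]×[0,46]: [(0, 0) (68, 0) (68, 46) (0, 46)]
2. ⊥bis P1·P0 via (41.275,18.805): [(38.9913, 0) (68, 0) (68, 46) (44.5776, 46)]  |A|=1205.9156
3. ⊥bis P1·P2 via (59.16,10.19): [(41.1779, 18.0057) (68, 6.3478) (68, 46) (44.5776, 46)]  |A|=859.6239
4. canonical 4-gon: [(41.1779, 18.0057) (68, 6.3478) (68, 46) (44.5776, 46)]
5. shoelace: 859.6239

Area of P1's cell: 859.6239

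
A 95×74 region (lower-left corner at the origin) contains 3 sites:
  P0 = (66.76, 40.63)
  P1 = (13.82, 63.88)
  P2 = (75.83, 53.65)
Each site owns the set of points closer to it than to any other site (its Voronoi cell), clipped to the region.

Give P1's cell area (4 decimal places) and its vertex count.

1. box [0,95]×[0,74]: [(0, 0) (95, 0) (95, 74) (0, 74)]
2. ⊥bis P1·P0 via (40.29,52.255): [(0, 0) (17.3408, 0) (49.8399, 74) (0, 74)]  |A|=2485.6869
3. ⊥bis P1·P2 via (44.825,58.765): [(0, 0) (17.3408, 0) (45.8333, 64.8771) (47.3384, 74) (0, 74)]  |A|=2474.2764
4. canonical 5-gon: [(0, 0) (17.3408, 0) (45.8333, 64.8771) (47.3384, 74) (0, 74)]
5. shoelace: 2474.2764

Area of P1's cell: 2474.2764 (5 vertices)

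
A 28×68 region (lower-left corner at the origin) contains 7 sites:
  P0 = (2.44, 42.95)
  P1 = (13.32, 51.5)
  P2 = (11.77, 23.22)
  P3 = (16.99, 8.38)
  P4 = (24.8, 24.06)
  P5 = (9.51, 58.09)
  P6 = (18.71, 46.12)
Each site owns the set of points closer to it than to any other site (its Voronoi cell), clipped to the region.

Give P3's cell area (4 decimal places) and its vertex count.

Area of P3's cell: 401.8478 (5 vertices)

1. box [0,28]×[0,68]: [(0, 0) (28, 0) (28, 68) (0, 68)]
2. ⊥bis P3·P0 via (9.715,25.665): [(0, 21.5761) (0, 0) (28, 0) (28, 33.3609)]  |A|=769.1178
3. ⊥bis P3·P1 via (15.155,29.94): [(21.0679, 30.4433) (0, 21.5761) (0, 0) (28, 0) (28, 31.0333)]  |A|=761.0501
4. ⊥bis P3·P2 via (14.38,15.8): [(0, 10.7418) (0, 0) (28, 0) (28, 20.5909)]  |A|=438.6574
5. ⊥bis P3·P4 via (20.895,16.22): [(18.6926, 17.317) (0, 10.7418) (0, 0) (28, 0) (28, 12.6811)]  |A|=401.8478
6. ⊥bis P3·P5 via (13.25,33.235): [(18.6926, 17.317) (0, 10.7418) (0, 0) (28, 0) (28, 12.6811)]  |A|=401.8478
7. ⊥bis P3·P6 via (17.85,27.25): [(18.6926, 17.317) (0, 10.7418) (0, 0) (28, 0) (28, 12.6811)]  |A|=401.8478
8. canonical 5-gon: [(18.6926, 17.317) (0, 10.7418) (0, 0) (28, 0) (28, 12.6811)]
9. shoelace: 401.8478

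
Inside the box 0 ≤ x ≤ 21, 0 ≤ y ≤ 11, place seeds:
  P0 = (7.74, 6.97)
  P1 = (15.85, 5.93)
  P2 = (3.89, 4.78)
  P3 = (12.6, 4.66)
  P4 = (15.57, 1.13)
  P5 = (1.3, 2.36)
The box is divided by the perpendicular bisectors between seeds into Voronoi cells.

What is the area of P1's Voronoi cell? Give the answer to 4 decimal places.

Area of P1's cell: 57.0159

1. box [0,21]×[0,11]: [(0, 0) (21, 0) (21, 11) (0, 11)]
2. ⊥bis P1·P0 via (11.795,6.45): [(10.9679, 0) (21, 0) (21, 11) (12.3785, 11)]  |A|=102.5951
3. ⊥bis P1·P2 via (9.87,5.355): [(10.9679, 0) (21, 0) (21, 11) (12.3785, 11)]  |A|=102.5951
4. ⊥bis P1·P3 via (14.225,5.295): [(12.2839, 10.2624) (16.2941, 0) (21, 0) (21, 11) (12.3785, 11)]  |A|=75.265
5. ⊥bis P1·P4 via (15.71,3.53): [(12.2839, 10.2624) (14.8962, 3.5775) (21, 3.2214) (21, 11) (12.3785, 11)]  |A|=57.0159
6. ⊥bis P1·P5 via (8.575,4.145): [(12.2839, 10.2624) (14.8962, 3.5775) (21, 3.2214) (21, 11) (12.3785, 11)]  |A|=57.0159
7. canonical 5-gon: [(12.2839, 10.2624) (14.8962, 3.5775) (21, 3.2214) (21, 11) (12.3785, 11)]
8. shoelace: 57.0159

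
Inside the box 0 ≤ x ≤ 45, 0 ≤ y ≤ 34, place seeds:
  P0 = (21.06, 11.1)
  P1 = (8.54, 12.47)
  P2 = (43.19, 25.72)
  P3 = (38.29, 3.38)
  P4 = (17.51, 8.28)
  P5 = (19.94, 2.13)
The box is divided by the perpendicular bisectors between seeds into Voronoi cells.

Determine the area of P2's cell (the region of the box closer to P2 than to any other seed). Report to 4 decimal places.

Area of P2's cell: 323.0536

1. box [0,45]×[0,34]: [(0, 0) (45, 0) (45, 34) (0, 34)]
2. ⊥bis P2·P0 via (32.125,18.41): [(44.2874, 0) (45, 0) (45, 34) (21.8256, 34)]  |A|=406.0788
3. ⊥bis P2·P1 via (25.865,19.095): [(44.2874, 0) (45, 0) (45, 34) (21.8256, 34)]  |A|=406.0788
4. ⊥bis P2·P3 via (40.74,14.55): [(33.6473, 16.1057) (45, 13.6156) (45, 34) (21.8256, 34)]  |A|=323.0536
5. ⊥bis P2·P4 via (30.35,17): [(33.6473, 16.1057) (45, 13.6156) (45, 34) (21.8256, 34)]  |A|=323.0536
6. ⊥bis P2·P5 via (31.565,13.925): [(33.6473, 16.1057) (45, 13.6156) (45, 34) (21.8256, 34)]  |A|=323.0536
7. canonical 4-gon: [(33.6473, 16.1057) (45, 13.6156) (45, 34) (21.8256, 34)]
8. shoelace: 323.0536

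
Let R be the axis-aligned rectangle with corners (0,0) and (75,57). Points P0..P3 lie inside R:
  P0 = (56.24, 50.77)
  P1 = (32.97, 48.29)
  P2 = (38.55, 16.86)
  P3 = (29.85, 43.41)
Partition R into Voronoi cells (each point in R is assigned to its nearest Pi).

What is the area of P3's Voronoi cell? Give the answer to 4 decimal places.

1. box [0,75]×[0,57]: [(0, 0) (75, 0) (75, 57) (0, 57)]
2. ⊥bis P3·P0 via (43.045,47.09): [(0, 0) (56.1781, 0) (40.2812, 57) (0, 57)]  |A|=2749.0889
3. ⊥bis P3·P1 via (31.41,45.85): [(0, 0) (56.1781, 0) (45.9907, 36.5279) (13.9703, 57) (0, 57)]  |A|=2479.7694
4. ⊥bis P3·P2 via (34.2,30.135): [(0, 18.9282) (46.637, 34.2104) (45.9907, 36.5279) (13.9703, 57) (0, 57)]  |A|=1077.4534
5. canonical 5-gon: [(0, 18.9282) (46.637, 34.2104) (45.9907, 36.5279) (13.9703, 57) (0, 57)]
6. shoelace: 1077.4534

Area of P3's cell: 1077.4534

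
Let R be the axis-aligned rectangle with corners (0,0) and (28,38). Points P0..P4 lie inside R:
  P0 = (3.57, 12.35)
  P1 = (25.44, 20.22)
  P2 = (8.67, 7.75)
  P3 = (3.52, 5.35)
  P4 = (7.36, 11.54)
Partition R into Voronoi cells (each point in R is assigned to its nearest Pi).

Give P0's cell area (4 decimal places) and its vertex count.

Area of P0's cell: 214.3453 (5 vertices)

1. box [0,28]×[0,38]: [(0, 0) (28, 0) (28, 38) (0, 38)]
2. ⊥bis P0·P1 via (14.505,16.285): [(0, 0) (20.3652, 0) (6.6908, 38) (0, 38)]  |A|=514.0639
3. ⊥bis P0·P2 via (6.12,10.05): [(0, 3.2648) (13.7175, 18.4733) (6.6908, 38) (0, 38)]  |A|=303.5648
4. ⊥bis P0·P3 via (3.545,8.85): [(0, 8.8753) (5.0281, 8.8394) (13.7175, 18.4733) (6.6908, 38) (0, 38)]  |A|=289.4596
5. ⊥bis P0·P4 via (5.465,11.945): [(0, 8.8753) (4.8016, 8.841) (9.4153, 30.4287) (6.6908, 38) (0, 38)]  |A|=214.3453
6. canonical 5-gon: [(0, 8.8753) (4.8016, 8.841) (9.4153, 30.4287) (6.6908, 38) (0, 38)]
7. shoelace: 214.3453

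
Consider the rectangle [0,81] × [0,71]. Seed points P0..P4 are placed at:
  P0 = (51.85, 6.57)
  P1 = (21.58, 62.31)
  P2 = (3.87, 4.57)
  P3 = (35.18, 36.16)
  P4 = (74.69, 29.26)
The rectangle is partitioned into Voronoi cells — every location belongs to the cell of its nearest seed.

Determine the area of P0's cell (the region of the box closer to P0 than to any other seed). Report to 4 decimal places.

Area of P0's cell: 889.4974

1. box [0,81]×[0,71]: [(0, 0) (81, 0) (81, 71) (0, 71)]
2. ⊥bis P0·P1 via (36.715,34.44): [(0, 14.5017) (0, 0) (81, 0) (81, 58.4893)]  |A|=2956.1331
3. ⊥bis P0·P2 via (27.86,5.57): [(26.8792, 29.0986) (28.0922, 0) (81, 0) (81, 58.4893)]  |A|=2352.5146
4. ⊥bis P0·P3 via (43.515,21.365): [(27.5759, 12.3855) (28.0922, 0) (81, 0) (81, 42.4828)]  |A|=1462.4456
5. ⊥bis P0·P4 via (63.27,17.915): [(53.9837, 27.2627) (27.5759, 12.3855) (28.0922, 0) (81, 0) (81, 0.0678)]  |A|=889.4974
6. canonical 5-gon: [(53.9837, 27.2627) (27.5759, 12.3855) (28.0922, 0) (81, 0) (81, 0.0678)]
7. shoelace: 889.4974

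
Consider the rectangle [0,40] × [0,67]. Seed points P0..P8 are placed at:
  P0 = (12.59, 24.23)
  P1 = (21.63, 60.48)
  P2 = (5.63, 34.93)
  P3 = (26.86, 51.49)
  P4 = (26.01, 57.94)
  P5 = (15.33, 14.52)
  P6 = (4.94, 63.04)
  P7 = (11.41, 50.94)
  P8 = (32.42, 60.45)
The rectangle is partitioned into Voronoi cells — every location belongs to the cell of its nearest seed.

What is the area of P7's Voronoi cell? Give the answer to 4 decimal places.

1. box [0,40]×[0,67]: [(0, 0) (40, 0) (40, 67) (0, 67)]
2. ⊥bis P7·P0 via (12,37.585): [(0, 37.0549) (40, 38.822) (40, 67) (0, 67)]  |A|=1162.463
3. ⊥bis P7·P1 via (16.52,55.71): [(0, 37.0549) (32.5899, 38.4946) (5.9812, 67) (0, 67)]  |A|=573.203
4. ⊥bis P7·P2 via (8.52,42.935): [(0, 46.0109) (22.1027, 38.0313) (32.5899, 38.4946) (5.9812, 67) (0, 67)]  |A|=474.2265
5. ⊥bis P7·P3 via (19.135,51.215): [(0, 46.0109) (19.5718, 38.945) (19.0723, 52.9758) (5.9812, 67) (0, 67)]  |A|=377.6346
6. ⊥bis P7·P4 via (18.71,54.44): [(0, 46.0109) (19.5718, 38.945) (19.0723, 52.9758) (5.9812, 67) (0, 67)]  |A|=377.6346
7. ⊥bis P7·P5 via (13.37,32.73): [(0, 46.0109) (19.5718, 38.945) (19.0723, 52.9758) (5.9812, 67) (0, 67)]  |A|=377.6346
8. ⊥bis P7·P6 via (8.175,56.99): [(0, 52.6187) (0, 46.0109) (19.5718, 38.945) (19.0723, 52.9758) (12.9445, 59.5403)]  |A|=262.2463
9. ⊥bis P7·P8 via (21.915,55.695): [(0, 52.6187) (0, 46.0109) (19.5718, 38.945) (19.0723, 52.9758) (12.9445, 59.5403)]  |A|=262.2463
10. canonical 5-gon: [(0, 52.6187) (0, 46.0109) (19.5718, 38.945) (19.0723, 52.9758) (12.9445, 59.5403)]
11. shoelace: 262.2463

Area of P7's cell: 262.2463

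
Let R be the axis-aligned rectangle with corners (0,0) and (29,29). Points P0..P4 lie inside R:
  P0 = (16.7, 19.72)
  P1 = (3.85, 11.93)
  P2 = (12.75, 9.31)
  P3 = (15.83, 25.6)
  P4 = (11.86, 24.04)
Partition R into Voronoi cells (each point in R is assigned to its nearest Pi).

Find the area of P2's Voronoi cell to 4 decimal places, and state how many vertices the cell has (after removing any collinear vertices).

Area of P2's cell: 280.9225 (4 vertices)

1. box [0,29]×[0,29]: [(0, 0) (29, 0) (29, 29) (0, 29)]
2. ⊥bis P2·P0 via (14.725,14.515): [(0, 20.1023) (0, 0) (29, 0) (29, 9.0985)]  |A|=423.4109
3. ⊥bis P2·P1 via (8.3,10.62): [(9.977, 16.3166) (5.1737, 0) (29, 0) (29, 9.0985)]  |A|=280.9225
4. ⊥bis P2·P3 via (14.29,17.455): [(9.977, 16.3166) (5.1737, 0) (29, 0) (29, 9.0985)]  |A|=280.9225
5. ⊥bis P2·P4 via (12.305,16.675): [(9.977, 16.3166) (5.1737, 0) (29, 0) (29, 9.0985)]  |A|=280.9225
6. canonical 4-gon: [(9.977, 16.3166) (5.1737, 0) (29, 0) (29, 9.0985)]
7. shoelace: 280.9225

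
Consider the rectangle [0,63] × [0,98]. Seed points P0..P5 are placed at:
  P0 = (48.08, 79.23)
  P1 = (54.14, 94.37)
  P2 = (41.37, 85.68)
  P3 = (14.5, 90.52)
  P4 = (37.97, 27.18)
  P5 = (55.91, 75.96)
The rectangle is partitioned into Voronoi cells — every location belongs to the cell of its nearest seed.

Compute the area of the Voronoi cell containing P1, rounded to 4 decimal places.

1. box [0,63]×[0,98]: [(0, 0) (63, 0) (63, 98) (0, 98)]
2. ⊥bis P1·P0 via (51.11,86.8): [(63, 82.0409) (63, 98) (23.1285, 98)]  |A|=318.1576
3. ⊥bis P1·P2 via (47.755,90.025): [(49.5152, 87.4383) (63, 82.0409) (63, 98) (42.328, 98)]  |A|=216.7681
4. ⊥bis P1·P3 via (34.32,92.445): [(49.5152, 87.4383) (63, 82.0409) (63, 98) (42.328, 98)]  |A|=216.7681
5. ⊥bis P1·P4 via (46.055,60.775): [(49.5152, 87.4383) (63, 82.0409) (63, 98) (42.328, 98)]  |A|=216.7681
6. ⊥bis P1·P5 via (55.025,85.165): [(49.5152, 87.4383) (55.1619, 85.1782) (63, 85.9317) (63, 98) (42.328, 98)]  |A|=201.5195
7. canonical 5-gon: [(49.5152, 87.4383) (55.1619, 85.1782) (63, 85.9317) (63, 98) (42.328, 98)]
8. shoelace: 201.5195

Area of P1's cell: 201.5195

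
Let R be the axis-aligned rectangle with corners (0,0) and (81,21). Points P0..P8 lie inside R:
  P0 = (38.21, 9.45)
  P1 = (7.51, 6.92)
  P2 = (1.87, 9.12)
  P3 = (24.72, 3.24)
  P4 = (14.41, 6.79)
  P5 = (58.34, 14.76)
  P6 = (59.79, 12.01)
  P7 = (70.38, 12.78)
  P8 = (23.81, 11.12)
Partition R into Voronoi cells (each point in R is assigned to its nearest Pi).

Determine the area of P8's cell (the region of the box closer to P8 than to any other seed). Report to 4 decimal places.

1. box [0,81]×[0,21]: [(0, 0) (81, 0) (81, 21) (0, 21)]
2. ⊥bis P8·P0 via (31.01,10.285): [(0, 0) (29.8172, 0) (32.2526, 21) (0, 21)]  |A|=651.7336
3. ⊥bis P8·P1 via (15.66,9.02): [(17.9842, 0) (29.8172, 0) (32.2526, 21) (12.5731, 21)]  |A|=330.882
4. ⊥bis P8·P2 via (12.84,10.12): [(17.9842, 0) (29.8172, 0) (32.2526, 21) (12.5731, 21)]  |A|=330.882
5. ⊥bis P8·P3 via (24.265,7.18): [(16.3691, 6.2682) (30.7366, 7.9274) (32.2526, 21) (12.5731, 21)]  |A|=237.6107
6. ⊥bis P8·P4 via (19.11,8.955): [(20.1467, 6.7044) (30.7366, 7.9274) (32.2526, 21) (13.5616, 21)]  |A|=201.8914
7. ⊥bis P8·P5 via (41.075,12.94): [(20.1467, 6.7044) (30.7366, 7.9274) (32.2526, 21) (13.5616, 21)]  |A|=201.8914
8. ⊥bis P8·P6 via (41.8,11.565): [(20.1467, 6.7044) (30.7366, 7.9274) (32.2526, 21) (13.5616, 21)]  |A|=201.8914
9. ⊥bis P8·P7 via (47.095,11.95): [(20.1467, 6.7044) (30.7366, 7.9274) (32.2526, 21) (13.5616, 21)]  |A|=201.8914
10. canonical 4-gon: [(20.1467, 6.7044) (30.7366, 7.9274) (32.2526, 21) (13.5616, 21)]
11. shoelace: 201.8914

Area of P8's cell: 201.8914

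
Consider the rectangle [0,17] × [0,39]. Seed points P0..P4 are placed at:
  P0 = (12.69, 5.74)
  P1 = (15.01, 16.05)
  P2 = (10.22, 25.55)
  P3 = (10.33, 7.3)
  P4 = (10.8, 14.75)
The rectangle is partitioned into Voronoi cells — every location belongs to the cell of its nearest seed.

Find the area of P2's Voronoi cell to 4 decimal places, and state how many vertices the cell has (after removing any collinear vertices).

Area of P2's cell: 315.2793 (5 vertices)

1. box [0,17]×[0,39]: [(0, 0) (17, 0) (17, 39) (0, 39)]
2. ⊥bis P2·P0 via (11.455,15.645): [(0, 14.2167) (17, 16.3364) (17, 39) (0, 39)]  |A|=403.2985
3. ⊥bis P2·P1 via (12.615,20.8): [(0, 14.4394) (17, 23.011) (17, 39) (0, 39)]  |A|=344.672
4. ⊥bis P2·P3 via (10.275,16.425): [(0, 16.3631) (3.8614, 16.3863) (17, 23.011) (17, 39) (0, 39)]  |A|=340.958
5. ⊥bis P2·P4 via (10.51,20.15): [(0, 19.5856) (11.4231, 20.199) (17, 23.011) (17, 39) (0, 39)]  |A|=315.2793
6. canonical 5-gon: [(0, 19.5856) (11.4231, 20.199) (17, 23.011) (17, 39) (0, 39)]
7. shoelace: 315.2793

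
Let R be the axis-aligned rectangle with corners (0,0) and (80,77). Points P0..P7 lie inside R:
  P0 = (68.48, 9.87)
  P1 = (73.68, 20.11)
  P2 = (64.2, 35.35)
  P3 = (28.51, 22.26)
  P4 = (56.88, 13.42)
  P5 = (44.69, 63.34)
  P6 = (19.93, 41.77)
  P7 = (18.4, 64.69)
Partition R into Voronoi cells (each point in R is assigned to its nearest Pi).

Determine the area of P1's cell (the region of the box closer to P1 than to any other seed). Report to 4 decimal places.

1. box [0,80]×[0,77]: [(0, 0) (80, 0) (80, 77) (0, 77)]
2. ⊥bis P1·P0 via (71.08,14.99): [(0, 51.0853) (80, 10.4603) (80, 77) (0, 77)]  |A|=3698.175
3. ⊥bis P1·P2 via (68.94,27.73): [(58.6261, 21.3143) (80, 10.4603) (80, 34.6098)]  |A|=258.085
4. ⊥bis P1·P3 via (51.095,21.185): [(58.6261, 21.3143) (80, 10.4603) (80, 34.6098)]  |A|=258.085
5. ⊥bis P1·P4 via (65.28,16.765): [(62.5071, 23.7284) (64.6958, 18.232) (80, 10.4603) (80, 34.6098)]  |A|=244.7772
6. ⊥bis P1·P5 via (59.185,41.725): [(62.5071, 23.7284) (64.6958, 18.232) (80, 10.4603) (80, 34.6098)]  |A|=244.7772
7. ⊥bis P1·P6 via (46.805,30.94): [(62.5071, 23.7284) (64.6958, 18.232) (80, 10.4603) (80, 34.6098)]  |A|=244.7772
8. ⊥bis P1·P7 via (46.04,42.4): [(62.5071, 23.7284) (64.6958, 18.232) (80, 10.4603) (80, 34.6098)]  |A|=244.7772
9. canonical 4-gon: [(62.5071, 23.7284) (64.6958, 18.232) (80, 10.4603) (80, 34.6098)]
10. shoelace: 244.7772

Area of P1's cell: 244.7772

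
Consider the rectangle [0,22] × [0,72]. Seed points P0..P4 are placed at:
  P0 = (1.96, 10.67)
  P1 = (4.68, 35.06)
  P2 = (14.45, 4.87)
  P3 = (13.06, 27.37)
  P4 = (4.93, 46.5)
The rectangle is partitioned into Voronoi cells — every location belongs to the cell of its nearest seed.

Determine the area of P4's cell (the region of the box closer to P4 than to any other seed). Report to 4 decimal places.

1. box [0,22]×[0,72]: [(0, 0) (22, 0) (22, 72) (0, 72)]
2. ⊥bis P4·P0 via (3.445,28.585): [(0, 28.8706) (22, 27.0469) (22, 72) (0, 72)]  |A|=968.9074
3. ⊥bis P4·P1 via (4.805,40.78): [(0, 40.885) (22, 40.4042) (22, 72) (0, 72)]  |A|=689.8184
4. ⊥bis P4·P2 via (9.69,25.685): [(0, 40.885) (22, 40.4042) (22, 72) (0, 72)]  |A|=689.8184
5. ⊥bis P4·P3 via (8.995,36.935): [(0, 40.885) (17.395, 40.5049) (22, 42.462) (22, 72) (0, 72)]  |A|=685.0804
6. canonical 5-gon: [(0, 40.885) (17.395, 40.5049) (22, 42.462) (22, 72) (0, 72)]
7. shoelace: 685.0804

Area of P4's cell: 685.0804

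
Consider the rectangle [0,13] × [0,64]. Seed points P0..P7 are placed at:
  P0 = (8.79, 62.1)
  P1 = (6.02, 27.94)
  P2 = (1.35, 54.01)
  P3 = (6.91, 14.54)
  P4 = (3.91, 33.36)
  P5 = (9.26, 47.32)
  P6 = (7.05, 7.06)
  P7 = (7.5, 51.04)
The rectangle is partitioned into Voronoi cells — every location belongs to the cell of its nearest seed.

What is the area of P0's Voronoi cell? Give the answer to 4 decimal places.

Area of P0's cell: 77.2745

1. box [0,13]×[0,64]: [(0, 0) (13, 0) (13, 64) (0, 64)]
2. ⊥bis P0·P1 via (7.405,45.02): [(0, 45.6205) (13, 44.5663) (13, 64) (0, 64)]  |A|=245.786
3. ⊥bis P0·P2 via (5.07,58.055): [(0, 62.7176) (13, 50.7621) (13, 64) (0, 64)]  |A|=94.3814
4. ⊥bis P0·P3 via (7.85,38.32): [(0, 62.7176) (13, 50.7621) (13, 64) (0, 64)]  |A|=94.3814
5. ⊥bis P0·P4 via (6.35,47.73): [(0, 62.7176) (13, 50.7621) (13, 64) (0, 64)]  |A|=94.3814
6. ⊥bis P0·P5 via (9.025,54.71): [(0, 62.7176) (8.7179, 54.7002) (13, 54.8364) (13, 64) (0, 64)]  |A|=85.6581
7. ⊥bis P0·P6 via (7.92,34.58): [(0, 62.7176) (8.7179, 54.7002) (13, 54.8364) (13, 64) (0, 64)]  |A|=85.6581
8. ⊥bis P0·P7 via (8.145,56.57): [(0, 62.7176) (6.4726, 56.7651) (13, 56.0037) (13, 64) (0, 64)]  |A|=77.2745
9. canonical 5-gon: [(0, 62.7176) (6.4726, 56.7651) (13, 56.0037) (13, 64) (0, 64)]
10. shoelace: 77.2745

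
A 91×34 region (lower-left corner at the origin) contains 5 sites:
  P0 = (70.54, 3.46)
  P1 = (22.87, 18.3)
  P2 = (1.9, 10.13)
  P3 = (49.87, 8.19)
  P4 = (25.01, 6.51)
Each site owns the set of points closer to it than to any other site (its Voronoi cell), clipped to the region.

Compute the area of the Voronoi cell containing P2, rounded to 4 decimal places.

Area of P2's cell: 353.7084

1. box [0,91]×[0,34]: [(0, 0) (91, 0) (91, 34) (0, 34)]
2. ⊥bis P2·P0 via (36.22,6.795): [(0, 0) (35.5597, 0) (38.8636, 34) (0, 34)]  |A|=1265.1963
3. ⊥bis P2·P1 via (12.385,14.215): [(0, 0) (17.9232, 0) (4.6767, 34) (0, 34)]  |A|=384.1984
4. ⊥bis P2·P3 via (25.885,9.16): [(0, 0) (17.9232, 0) (4.6767, 34) (0, 34)]  |A|=384.1984
5. ⊥bis P2·P4 via (13.455,8.32): [(0, 0) (12.1517, 0) (13.8068, 10.5657) (4.6767, 34) (0, 34)]  |A|=353.7084
6. canonical 5-gon: [(0, 0) (12.1517, 0) (13.8068, 10.5657) (4.6767, 34) (0, 34)]
7. shoelace: 353.7084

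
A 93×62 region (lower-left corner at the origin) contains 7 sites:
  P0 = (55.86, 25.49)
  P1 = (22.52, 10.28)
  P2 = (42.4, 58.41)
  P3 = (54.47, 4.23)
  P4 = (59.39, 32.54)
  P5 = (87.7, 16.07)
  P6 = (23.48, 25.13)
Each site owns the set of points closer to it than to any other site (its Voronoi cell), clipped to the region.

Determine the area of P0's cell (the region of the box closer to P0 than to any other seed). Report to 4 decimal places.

Area of P0's cell: 479.5598

1. box [0,93]×[0,62]: [(0, 0) (93, 0) (93, 62) (0, 62)]
2. ⊥bis P0·P1 via (39.19,17.885): [(47.3493, 0) (93, 0) (93, 62) (19.0644, 62)]  |A|=3707.177
3. ⊥bis P0·P2 via (49.13,41.95): [(31.4999, 34.7416) (47.3493, 0) (93, 0) (93, 59.8871)]  |A|=2634.5213
4. ⊥bis P0·P3 via (55.165,14.86): [(31.4999, 34.7416) (40.1213, 15.8436) (93, 12.3863) (93, 59.8871)]  |A|=1945.4004
5. ⊥bis P0·P4 via (57.625,29.015): [(39.5855, 38.0475) (31.4999, 34.7416) (40.1213, 15.8436) (90.5102, 12.5491)]  |A|=649.1857
6. ⊥bis P0·P5 via (71.78,20.78): [(72.0757, 21.7794) (39.5855, 38.0475) (31.4999, 34.7416) (40.1213, 15.8436) (69.7465, 13.9066)]  |A|=565.871
7. ⊥bis P0·P6 via (39.67,25.31): [(72.0757, 21.7794) (39.5855, 38.0475) (39.5286, 38.0243) (39.7666, 16.6211) (40.1213, 15.8436) (69.7465, 13.9066)]  |A|=479.5598
8. canonical 6-gon: [(72.0757, 21.7794) (39.5855, 38.0475) (39.5286, 38.0243) (39.7666, 16.6211) (40.1213, 15.8436) (69.7465, 13.9066)]
9. shoelace: 479.5598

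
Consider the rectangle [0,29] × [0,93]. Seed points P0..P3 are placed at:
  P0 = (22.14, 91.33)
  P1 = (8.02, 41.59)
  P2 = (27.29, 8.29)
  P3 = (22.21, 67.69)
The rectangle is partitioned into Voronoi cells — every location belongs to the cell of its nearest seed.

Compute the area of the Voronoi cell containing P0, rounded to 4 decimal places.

Area of P0's cell: 391.8691

1. box [0,29]×[0,93]: [(0, 0) (29, 0) (29, 93) (0, 93)]
2. ⊥bis P0·P1 via (15.08,66.46): [(0, 70.7409) (29, 62.5084) (29, 93) (0, 93)]  |A|=764.8852
3. ⊥bis P0·P2 via (24.715,49.81): [(0, 70.7409) (29, 62.5084) (29, 93) (0, 93)]  |A|=764.8852
4. ⊥bis P0·P3 via (22.175,79.51): [(0, 79.4443) (29, 79.5302) (29, 93) (0, 93)]  |A|=391.8691
5. canonical 4-gon: [(0, 79.4443) (29, 79.5302) (29, 93) (0, 93)]
6. shoelace: 391.8691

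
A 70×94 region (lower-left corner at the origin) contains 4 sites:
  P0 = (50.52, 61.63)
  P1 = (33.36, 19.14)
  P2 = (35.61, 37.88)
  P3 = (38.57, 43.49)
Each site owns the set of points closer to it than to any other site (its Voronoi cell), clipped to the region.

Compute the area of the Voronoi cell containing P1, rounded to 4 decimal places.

1. box [0,70]×[0,94]: [(0, 0) (70, 0) (70, 94) (0, 94)]
2. ⊥bis P1·P0 via (41.94,40.385): [(0, 57.3229) (0, 0) (70, 0) (70, 29.0527)]  |A|=3023.1451
3. ⊥bis P1·P2 via (34.485,28.51): [(0, 32.6504) (0, 0) (70, 0) (70, 24.2459)]  |A|=1991.3717
4. ⊥bis P1·P3 via (35.965,31.315): [(67.7299, 24.5185) (0, 32.6504) (0, 0) (70, 0) (70, 24.0328)]  |A|=1991.1297
5. canonical 5-gon: [(67.7299, 24.5185) (0, 32.6504) (0, 0) (70, 0) (70, 24.0328)]
6. shoelace: 1991.1297

Area of P1's cell: 1991.1297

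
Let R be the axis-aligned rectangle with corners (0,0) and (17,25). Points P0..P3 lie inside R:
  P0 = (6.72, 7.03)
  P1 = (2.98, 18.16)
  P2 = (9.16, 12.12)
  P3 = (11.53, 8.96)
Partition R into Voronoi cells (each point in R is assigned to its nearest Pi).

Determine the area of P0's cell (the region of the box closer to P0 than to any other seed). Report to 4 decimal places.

Area of P0's cell: 111.1363

1. box [0,17]×[0,25]: [(0, 0) (17, 0) (17, 25) (0, 25)]
2. ⊥bis P0·P1 via (4.85,12.595): [(0, 10.9653) (0, 0) (17, 0) (17, 16.6777)]  |A|=234.9656
3. ⊥bis P0·P2 via (7.94,9.575): [(2.9629, 11.9609) (0, 10.9653) (0, 0) (17, 0) (17, 5.2319)]  |A|=154.6323
4. ⊥bis P0·P3 via (9.125,7.995): [(8.6223, 9.2479) (2.9629, 11.9609) (0, 10.9653) (0, 0) (12.333, 0)]  |A|=111.1363
5. canonical 5-gon: [(8.6223, 9.2479) (2.9629, 11.9609) (0, 10.9653) (0, 0) (12.333, 0)]
6. shoelace: 111.1363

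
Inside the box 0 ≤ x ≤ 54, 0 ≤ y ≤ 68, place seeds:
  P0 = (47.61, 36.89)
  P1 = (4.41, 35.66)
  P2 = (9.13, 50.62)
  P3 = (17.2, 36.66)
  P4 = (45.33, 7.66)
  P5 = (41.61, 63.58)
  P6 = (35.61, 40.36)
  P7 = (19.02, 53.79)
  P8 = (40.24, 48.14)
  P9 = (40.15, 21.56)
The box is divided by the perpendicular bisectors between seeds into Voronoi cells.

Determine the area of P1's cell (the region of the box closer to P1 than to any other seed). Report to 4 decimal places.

Area of P1's cell: 511.6940

1. box [0,54]×[0,68]: [(0, 0) (54, 0) (54, 68) (0, 68)]
2. ⊥bis P1·P0 via (26.01,36.275): [(0, 0) (27.0428, 0) (25.1067, 68) (0, 68)]  |A|=1773.0847
3. ⊥bis P1·P2 via (6.77,43.14): [(0, 45.276) (0, 0) (27.0428, 0) (25.9872, 37.0768)]  |A|=1089.6286
4. ⊥bis P1·P3 via (10.805,36.16): [(10.3475, 42.0113) (0, 45.276) (0, 0) (13.6322, 0)]  |A|=520.6001
5. ⊥bis P1·P4 via (24.87,21.66): [(13.2648, 4.6998) (10.3475, 42.0113) (0, 45.276) (0, 0) (10.0489, 0)]  |A|=512.1797
6. ⊥bis P1·P5 via (23.01,49.62): [(13.2648, 4.6998) (10.3475, 42.0113) (0, 45.276) (0, 0) (10.0489, 0)]  |A|=512.1797
7. ⊥bis P1·P6 via (20.01,38.01): [(13.2648, 4.6998) (10.3475, 42.0113) (0, 45.276) (0, 0) (10.0489, 0)]  |A|=512.1797
8. ⊥bis P1·P7 via (11.715,44.725): [(13.2648, 4.6998) (10.3475, 42.0113) (0, 45.276) (0, 0) (10.0489, 0)]  |A|=512.1797
9. ⊥bis P1·P8 via (22.325,41.9): [(13.2648, 4.6998) (10.3475, 42.0113) (0, 45.276) (0, 0) (10.0489, 0)]  |A|=512.1797
10. ⊥bis P1·P9 via (22.28,28.61): [(12.2783, 3.2581) (13.1957, 5.5835) (10.3475, 42.0113) (0, 45.276) (0, 0) (10.0489, 0)]  |A|=511.694
11. canonical 6-gon: [(12.2783, 3.2581) (13.1957, 5.5835) (10.3475, 42.0113) (0, 45.276) (0, 0) (10.0489, 0)]
12. shoelace: 511.694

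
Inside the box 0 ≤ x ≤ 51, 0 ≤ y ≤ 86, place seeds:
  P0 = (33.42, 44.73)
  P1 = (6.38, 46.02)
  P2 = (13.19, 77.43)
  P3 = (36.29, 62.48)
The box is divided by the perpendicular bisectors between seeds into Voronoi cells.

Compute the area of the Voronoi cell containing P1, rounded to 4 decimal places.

Area of P1's cell: 1179.1633

1. box [0,51]×[0,86]: [(0, 0) (51, 0) (51, 86) (0, 86)]
2. ⊥bis P1·P0 via (19.9,45.375): [(0, 0) (17.7353, 0) (21.8381, 86) (0, 86)]  |A|=1701.6558
3. ⊥bis P1·P2 via (9.785,61.725): [(0, 63.8465) (0, 0) (17.7353, 0) (20.5685, 59.387)]  |A|=1183.2355
4. ⊥bis P1·P3 via (21.335,54.25): [(18.2288, 59.8943) (0, 63.8465) (0, 0) (17.7353, 0) (20.4041, 55.9416)]  |A|=1179.1633
5. canonical 5-gon: [(18.2288, 59.8943) (0, 63.8465) (0, 0) (17.7353, 0) (20.4041, 55.9416)]
6. shoelace: 1179.1633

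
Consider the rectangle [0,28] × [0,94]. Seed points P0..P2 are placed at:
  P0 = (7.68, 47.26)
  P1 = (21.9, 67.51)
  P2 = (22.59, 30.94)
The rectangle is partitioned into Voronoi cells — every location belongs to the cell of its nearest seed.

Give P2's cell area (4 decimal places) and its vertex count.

1. box [0,28]×[0,94]: [(0, 0) (28, 0) (28, 94) (0, 94)]
2. ⊥bis P2·P0 via (15.135,39.1): [(0, 25.2726) (0, 0) (28, 0) (28, 50.8535)]  |A|=1065.7657
3. ⊥bis P2·P1 via (22.245,49.225): [(26.3013, 49.3015) (0, 25.2726) (0, 0) (28, 0) (28, 49.3336)]  |A|=1064.4747
4. canonical 5-gon: [(26.3013, 49.3015) (0, 25.2726) (0, 0) (28, 0) (28, 49.3336)]
5. shoelace: 1064.4747

Area of P2's cell: 1064.4747 (5 vertices)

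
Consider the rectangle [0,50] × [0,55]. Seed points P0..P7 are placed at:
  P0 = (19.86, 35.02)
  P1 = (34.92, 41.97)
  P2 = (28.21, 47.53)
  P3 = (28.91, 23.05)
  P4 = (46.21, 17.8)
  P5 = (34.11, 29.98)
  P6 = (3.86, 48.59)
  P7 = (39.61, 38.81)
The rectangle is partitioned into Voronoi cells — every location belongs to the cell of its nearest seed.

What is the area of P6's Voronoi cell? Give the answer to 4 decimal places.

Area of P6's cell: 285.2373

1. box [0,50]×[0,55]: [(0, 0) (50, 0) (50, 55) (0, 55)]
2. ⊥bis P6·P0 via (11.86,41.805): [(0, 27.8212) (23.051, 55) (0, 55)]  |A|=313.2492
3. ⊥bis P6·P1 via (19.39,45.28): [(0, 27.8212) (20.9282, 52.4971) (21.4617, 55) (0, 55)]  |A|=311.2603
4. ⊥bis P6·P2 via (16.035,48.06): [(0, 27.8212) (15.9739, 46.6555) (16.3371, 55) (0, 55)]  |A|=285.2373
5. ⊥bis P6·P3 via (16.385,35.82): [(0, 27.8212) (15.9739, 46.6555) (16.3371, 55) (0, 55)]  |A|=285.2373
6. ⊥bis P6·P4 via (25.035,33.195): [(0, 27.8212) (15.9739, 46.6555) (16.3371, 55) (0, 55)]  |A|=285.2373
7. ⊥bis P6·P5 via (18.985,39.285): [(0, 27.8212) (15.9739, 46.6555) (16.3371, 55) (0, 55)]  |A|=285.2373
8. ⊥bis P6·P7 via (21.735,43.7): [(0, 27.8212) (15.9739, 46.6555) (16.3371, 55) (0, 55)]  |A|=285.2373
9. canonical 4-gon: [(0, 27.8212) (15.9739, 46.6555) (16.3371, 55) (0, 55)]
10. shoelace: 285.2373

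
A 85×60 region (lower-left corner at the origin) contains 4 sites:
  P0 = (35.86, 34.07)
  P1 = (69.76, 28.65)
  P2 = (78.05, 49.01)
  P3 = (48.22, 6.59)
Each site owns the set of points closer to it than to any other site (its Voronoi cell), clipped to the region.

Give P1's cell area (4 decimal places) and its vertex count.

Area of P1's cell: 1013.7036 (5 vertices)

1. box [0,85]×[0,60]: [(0, 0) (85, 0) (85, 60) (0, 60)]
2. ⊥bis P1·P0 via (52.81,31.36): [(47.7961, 0) (85, 0) (85, 60) (57.389, 60)]  |A|=1944.4464
3. ⊥bis P1·P2 via (73.905,38.83): [(55.2207, 46.4377) (47.7961, 0) (85, 0) (85, 34.3124)]  |A|=1374.7331
4. ⊥bis P1·P3 via (58.99,17.62): [(55.2207, 46.4377) (51.7444, 24.6948) (77.0354, 0) (85, 0) (85, 34.3124)]  |A|=1013.7036
5. canonical 5-gon: [(55.2207, 46.4377) (51.7444, 24.6948) (77.0354, 0) (85, 0) (85, 34.3124)]
6. shoelace: 1013.7036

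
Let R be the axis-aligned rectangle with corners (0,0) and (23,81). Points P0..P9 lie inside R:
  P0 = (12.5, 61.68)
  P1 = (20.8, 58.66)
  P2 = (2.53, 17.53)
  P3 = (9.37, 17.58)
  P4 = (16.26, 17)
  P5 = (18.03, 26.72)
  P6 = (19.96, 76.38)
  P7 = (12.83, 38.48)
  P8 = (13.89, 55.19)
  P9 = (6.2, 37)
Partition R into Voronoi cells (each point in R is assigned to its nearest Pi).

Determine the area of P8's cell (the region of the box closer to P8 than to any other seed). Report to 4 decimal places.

1. box [0,23]×[0,81]: [(0, 0) (23, 0) (23, 81) (0, 81)]
2. ⊥bis P8·P0 via (13.195,58.435): [(0, 55.609) (0, 0) (23, 0) (23, 60.535)]  |A|=1335.6554
3. ⊥bis P8·P1 via (17.345,56.925): [(16.2574, 59.0909) (0, 55.609) (0, 0) (23, 0) (23, 45.6639)]  |A|=1285.5201
4. ⊥bis P8·P2 via (8.21,36.36): [(16.2574, 59.0909) (0, 55.609) (0, 38.8365) (23, 31.8987) (23, 45.6639)]  |A|=472.0657
5. ⊥bis P8·P3 via (11.63,36.385): [(16.2574, 59.0909) (0, 55.609) (0, 38.8365) (5.8072, 37.0848) (23, 35.0185) (23, 45.6639)]  |A|=445.2459
6. ⊥bis P8·P4 via (15.075,36.095): [(16.2574, 59.0909) (0, 55.609) (0, 38.8365) (5.8072, 37.0848) (14.3944, 36.0528) (23, 36.5868) (23, 45.6639)]  |A|=438.498
7. ⊥bis P8·P5 via (15.96,40.955): [(16.2574, 59.0909) (0, 55.609) (0, 38.8365) (0.4526, 38.7) (23, 41.9787) (23, 45.6639)]  |A|=358.4261
8. ⊥bis P8·P6 via (16.925,65.785): [(16.2574, 59.0909) (0, 55.609) (0, 38.8365) (0.4526, 38.7) (23, 41.9787) (23, 45.6639)]  |A|=358.4261
9. ⊥bis P8·P7 via (13.36,46.835): [(22.7097, 46.2419) (16.2574, 59.0909) (0, 55.609) (0, 47.6825)]  |A|=205.6826
10. ⊥bis P8·P9 via (10.045,46.095): [(7.4004, 47.2131) (22.7097, 46.2419) (16.2574, 59.0909) (0, 55.609) (0, 50.3416)]  |A|=195.8433
11. canonical 5-gon: [(7.4004, 47.2131) (22.7097, 46.2419) (16.2574, 59.0909) (0, 55.609) (0, 50.3416)]
12. shoelace: 195.8433

Area of P8's cell: 195.8433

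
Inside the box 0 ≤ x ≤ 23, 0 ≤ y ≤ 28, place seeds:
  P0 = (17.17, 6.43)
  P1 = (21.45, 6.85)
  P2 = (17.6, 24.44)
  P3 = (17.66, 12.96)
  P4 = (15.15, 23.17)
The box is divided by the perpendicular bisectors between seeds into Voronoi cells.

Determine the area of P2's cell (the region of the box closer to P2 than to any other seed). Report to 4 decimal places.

Area of P2's cell: 59.3487

1. box [0,23]×[0,28]: [(0, 0) (23, 0) (23, 28) (0, 28)]
2. ⊥bis P2·P0 via (17.385,15.435): [(0, 15.8501) (23, 15.3009) (23, 28) (0, 28)]  |A|=285.7633
3. ⊥bis P2·P1 via (19.525,15.645): [(0, 15.8501) (18.4494, 15.4096) (23, 16.4056) (23, 28) (0, 28)]  |A|=283.2499
4. ⊥bis P2·P3 via (17.63,18.7): [(0, 18.6079) (23, 18.7281) (23, 28) (0, 28)]  |A|=214.6369
5. ⊥bis P2·P4 via (16.375,23.805): [(19.0175, 18.7073) (23, 18.7281) (23, 28) (14.2004, 28)]  |A|=59.3487
6. canonical 4-gon: [(19.0175, 18.7073) (23, 18.7281) (23, 28) (14.2004, 28)]
7. shoelace: 59.3487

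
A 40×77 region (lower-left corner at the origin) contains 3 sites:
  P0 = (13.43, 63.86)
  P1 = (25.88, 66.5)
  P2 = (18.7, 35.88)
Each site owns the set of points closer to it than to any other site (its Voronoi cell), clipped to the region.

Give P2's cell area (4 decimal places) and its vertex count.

1. box [0,40]×[0,77]: [(0, 0) (40, 0) (40, 77) (0, 77)]
2. ⊥bis P2·P0 via (16.065,49.87): [(0, 46.8442) (0, 0) (40, 0) (40, 54.3781)]  |A|=2024.4461
3. ⊥bis P2·P1 via (22.29,51.19): [(22.6389, 51.1082) (0, 46.8442) (0, 0) (40, 0) (40, 47.0372)]  |A|=1960.7231
4. canonical 5-gon: [(22.6389, 51.1082) (0, 46.8442) (0, 0) (40, 0) (40, 47.0372)]
5. shoelace: 1960.7231

Area of P2's cell: 1960.7231 (5 vertices)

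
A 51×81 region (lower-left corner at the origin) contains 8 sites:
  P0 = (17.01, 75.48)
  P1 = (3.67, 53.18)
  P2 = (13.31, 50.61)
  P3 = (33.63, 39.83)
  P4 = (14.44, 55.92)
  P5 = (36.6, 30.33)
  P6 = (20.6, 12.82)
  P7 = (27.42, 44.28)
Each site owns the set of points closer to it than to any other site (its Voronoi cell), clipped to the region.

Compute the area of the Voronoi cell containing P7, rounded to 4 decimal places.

Area of P7's cell: 465.4979

1. box [0,51]×[0,81]: [(0, 0) (51, 0) (51, 81) (0, 81)]
2. ⊥bis P7·P0 via (22.215,59.88): [(0, 52.4679) (0, 0) (51, 0) (51, 69.4842)]  |A|=3109.7787
3. ⊥bis P7·P1 via (15.545,48.73): [(19.3673, 58.9298) (0, 7.2476) (0, 0) (51, 0) (51, 69.4842)]  |A|=2671.8819
4. ⊥bis P7·P2 via (20.365,47.445): [(26.5999, 61.343) (0, 2.05) (0, 0) (51, 0) (51, 69.4842)]  |A|=2439.2235
5. ⊥bis P7·P3 via (30.525,42.055): [(49.9229, 69.1248) (26.5999, 61.343) (0, 2.05) (0, 0) (0.389, 0)]  |A|=652.5621
6. ⊥bis P7·P4 via (20.93,50.1): [(49.9229, 69.1248) (32.8963, 63.4439) (22.1828, 51.497) (0, 2.05) (0, 0) (0.389, 0)]  |A|=626.2048
7. ⊥bis P7·P5 via (32.01,37.305): [(22.7586, 31.217) (49.9229, 69.1248) (32.8963, 63.4439) (22.1828, 51.497) (9.0326, 22.1844)]  |A|=499.4174
8. ⊥bis P7·P6 via (24.01,28.55): [(20.0202, 29.4149) (22.7586, 31.217) (49.9229, 69.1248) (32.8963, 63.4439) (22.1828, 51.497) (12.9627, 30.9449)]  |A|=465.4979
9. canonical 6-gon: [(20.0202, 29.4149) (22.7586, 31.217) (49.9229, 69.1248) (32.8963, 63.4439) (22.1828, 51.497) (12.9627, 30.9449)]
10. shoelace: 465.4979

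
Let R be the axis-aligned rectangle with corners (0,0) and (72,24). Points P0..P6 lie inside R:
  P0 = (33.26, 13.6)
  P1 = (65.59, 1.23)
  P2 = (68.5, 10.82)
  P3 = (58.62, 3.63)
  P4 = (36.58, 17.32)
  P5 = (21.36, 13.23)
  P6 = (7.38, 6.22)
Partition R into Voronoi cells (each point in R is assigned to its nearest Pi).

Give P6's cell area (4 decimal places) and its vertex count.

Area of P6's cell: 317.5019 (4 vertices)

1. box [0,72]×[0,24]: [(0, 0) (72, 0) (72, 24) (0, 24)]
2. ⊥bis P6·P0 via (20.32,9.91): [(0, 0) (23.146, 0) (16.3021, 24) (0, 24)]  |A|=473.3763
3. ⊥bis P6·P1 via (36.485,3.725): [(0, 0) (23.146, 0) (16.3021, 24) (0, 24)]  |A|=473.3763
4. ⊥bis P6·P2 via (37.94,8.52): [(0, 0) (23.146, 0) (16.3021, 24) (0, 24)]  |A|=473.3763
5. ⊥bis P6·P3 via (33,4.925): [(0, 0) (23.146, 0) (16.3021, 24) (0, 24)]  |A|=473.3763
6. ⊥bis P6·P4 via (21.98,11.77): [(0, 0) (23.146, 0) (16.3021, 24) (0, 24)]  |A|=473.3763
7. ⊥bis P6·P5 via (14.37,9.725): [(0, 0) (19.2464, 0) (7.2121, 24) (0, 24)]  |A|=317.5019
8. canonical 4-gon: [(0, 0) (19.2464, 0) (7.2121, 24) (0, 24)]
9. shoelace: 317.5019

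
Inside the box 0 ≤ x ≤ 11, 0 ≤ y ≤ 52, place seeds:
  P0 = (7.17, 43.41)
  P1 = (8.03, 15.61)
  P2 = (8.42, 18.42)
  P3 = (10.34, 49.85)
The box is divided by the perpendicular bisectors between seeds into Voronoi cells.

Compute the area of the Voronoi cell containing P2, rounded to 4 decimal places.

Area of P2's cell: 147.4770

1. box [0,11]×[0,52]: [(0, 0) (11, 0) (11, 52) (0, 52)]
2. ⊥bis P2·P0 via (7.795,30.915): [(0, 30.5251) (0, 0) (11, 0) (11, 31.0753)]  |A|=338.8022
3. ⊥bis P2·P1 via (8.225,17.015): [(0, 30.5251) (0, 18.1565) (11, 16.6299) (11, 31.0753)]  |A|=147.477
4. ⊥bis P2·P3 via (9.38,34.135): [(0, 30.5251) (0, 18.1565) (11, 16.6299) (11, 31.0753)]  |A|=147.477
5. canonical 4-gon: [(0, 30.5251) (0, 18.1565) (11, 16.6299) (11, 31.0753)]
6. shoelace: 147.477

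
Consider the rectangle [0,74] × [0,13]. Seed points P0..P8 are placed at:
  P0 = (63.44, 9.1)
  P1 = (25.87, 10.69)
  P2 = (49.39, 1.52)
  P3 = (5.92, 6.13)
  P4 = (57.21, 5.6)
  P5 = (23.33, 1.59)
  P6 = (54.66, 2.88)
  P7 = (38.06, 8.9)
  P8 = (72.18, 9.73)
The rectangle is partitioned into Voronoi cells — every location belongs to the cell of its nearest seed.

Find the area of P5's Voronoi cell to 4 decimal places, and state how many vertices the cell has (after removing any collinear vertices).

Area of P5's cell: 112.8362 (4 vertices)

1. box [0,74]×[0,13]: [(0, 0) (74, 0) (74, 13) (0, 13)]
2. ⊥bis P5·P0 via (43.385,5.345): [(0, 0) (44.3858, 0) (41.9517, 13) (0, 13)]  |A|=561.1937
3. ⊥bis P5·P1 via (24.6,6.14): [(0, 0) (44.3858, 0) (44.2638, 0.6514) (0.0228, 13) (0, 13)]  |A|=302.3126
4. ⊥bis P5·P2 via (36.36,1.555): [(0, 0) (36.3558, 0) (36.3635, 2.8566) (0.0228, 13) (0, 13)]  |A|=288.4049
5. ⊥bis P5·P3 via (14.625,3.86): [(13.6184, 0) (36.3558, 0) (36.3635, 2.8566) (15.856, 8.5806)]  |A|=126.8631
6. ⊥bis P5·P4 via (40.27,3.595): [(13.6184, 0) (36.3558, 0) (36.3635, 2.8566) (15.856, 8.5806)]  |A|=126.8631
7. ⊥bis P5·P6 via (38.995,2.235): [(13.6184, 0) (36.3558, 0) (36.3635, 2.8566) (15.856, 8.5806)]  |A|=126.8631
8. ⊥bis P5·P7 via (30.695,5.245): [(13.6184, 0) (33.2979, 0) (31.1594, 4.3091) (15.856, 8.5806)]  |A|=112.8362
9. ⊥bis P5·P8 via (47.755,5.66): [(13.6184, 0) (33.2979, 0) (31.1594, 4.3091) (15.856, 8.5806)]  |A|=112.8362
10. canonical 4-gon: [(13.6184, 0) (33.2979, 0) (31.1594, 4.3091) (15.856, 8.5806)]
11. shoelace: 112.8362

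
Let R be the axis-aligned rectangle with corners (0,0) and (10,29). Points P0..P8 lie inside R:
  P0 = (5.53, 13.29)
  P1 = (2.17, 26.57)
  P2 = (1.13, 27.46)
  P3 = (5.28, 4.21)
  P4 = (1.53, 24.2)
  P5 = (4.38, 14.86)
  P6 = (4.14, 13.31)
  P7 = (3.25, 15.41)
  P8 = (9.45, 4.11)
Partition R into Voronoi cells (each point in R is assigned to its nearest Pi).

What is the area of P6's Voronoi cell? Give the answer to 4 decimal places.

1. box [0,10]×[0,29]: [(0, 0) (10, 0) (10, 29) (0, 29)]
2. ⊥bis P6·P0 via (4.835,13.3): [(0, 0) (4.6436, 0) (5.0609, 29) (0, 29)]  |A|=140.7157
3. ⊥bis P6·P1 via (3.155,19.94): [(0, 19.4713) (0, 0) (4.6436, 0) (4.9343, 20.2044)]  |A|=94.9498
4. ⊥bis P6·P2 via (2.635,20.385): [(0, 19.4713) (0, 0) (4.6436, 0) (4.9343, 20.2044)]  |A|=94.9498
5. ⊥bis P6·P3 via (4.71,8.76): [(0, 19.4713) (0, 8.17) (4.7698, 8.7675) (4.9343, 20.2044)]  |A|=55.1088
6. ⊥bis P6·P4 via (2.835,18.755): [(0, 18.0755) (0, 8.17) (4.7698, 8.7675) (4.9207, 19.2549)]  |A|=49.3373
7. ⊥bis P6·P5 via (4.26,14.085): [(0, 14.7446) (0, 8.17) (4.7698, 8.7675) (4.845, 13.9944)]  |A|=28.3703
8. ⊥bis P6·P7 via (3.695,14.36): [(3.3709, 14.2227) (0, 12.794) (0, 8.17) (4.7698, 8.7675) (4.845, 13.9944)]  |A|=25.0826
9. ⊥bis P6·P8 via (6.795,8.71): [(3.3709, 14.2227) (0, 12.794) (0, 8.17) (4.7698, 8.7675) (4.845, 13.9944)]  |A|=25.0826
10. canonical 5-gon: [(3.3709, 14.2227) (0, 12.794) (0, 8.17) (4.7698, 8.7675) (4.845, 13.9944)]
11. shoelace: 25.0826

Area of P6's cell: 25.0826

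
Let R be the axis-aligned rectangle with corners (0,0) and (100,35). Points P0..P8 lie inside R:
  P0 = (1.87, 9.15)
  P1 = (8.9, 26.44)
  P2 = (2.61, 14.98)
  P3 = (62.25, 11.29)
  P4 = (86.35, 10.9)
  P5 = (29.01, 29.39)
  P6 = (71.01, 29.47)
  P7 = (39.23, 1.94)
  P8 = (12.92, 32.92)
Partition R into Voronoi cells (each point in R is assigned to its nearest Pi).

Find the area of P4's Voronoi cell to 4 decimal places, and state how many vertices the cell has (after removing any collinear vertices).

Area of P4's cell: 694.5875 (5 vertices)

1. box [0,100]×[0,35]: [(0, 0) (100, 0) (100, 35) (0, 35)]
2. ⊥bis P4·P0 via (44.11,10.025): [(44.3177, 0) (100, 0) (100, 35) (43.5926, 35)]  |A|=1961.5696
3. ⊥bis P4·P1 via (47.625,18.67): [(44.2766, 1.9819) (44.3177, 0) (100, 0) (100, 35) (50.9015, 35)]  |A|=1840.9067
4. ⊥bis P4·P2 via (44.48,12.94): [(44.2766, 1.9819) (44.3177, 0) (100, 0) (100, 35) (50.9015, 35)]  |A|=1840.9067
5. ⊥bis P4·P3 via (74.3,11.095): [(74.1205, 0) (100, 0) (100, 35) (74.6868, 35)]  |A|=895.8723
6. ⊥bis P4·P5 via (57.68,20.145): [(74.1205, 0) (100, 0) (100, 35) (74.6868, 35)]  |A|=895.8723
7. ⊥bis P4·P6 via (78.68,20.185): [(74.3897, 16.641) (74.1205, 0) (100, 0) (100, 35) (96.6145, 35)]  |A|=694.5875
8. ⊥bis P4·P7 via (62.79,6.42): [(74.3897, 16.641) (74.1205, 0) (100, 0) (100, 35) (96.6145, 35)]  |A|=694.5875
9. ⊥bis P4·P8 via (49.635,21.91): [(74.3897, 16.641) (74.1205, 0) (100, 0) (100, 35) (96.6145, 35)]  |A|=694.5875
10. canonical 5-gon: [(74.3897, 16.641) (74.1205, 0) (100, 0) (100, 35) (96.6145, 35)]
11. shoelace: 694.5875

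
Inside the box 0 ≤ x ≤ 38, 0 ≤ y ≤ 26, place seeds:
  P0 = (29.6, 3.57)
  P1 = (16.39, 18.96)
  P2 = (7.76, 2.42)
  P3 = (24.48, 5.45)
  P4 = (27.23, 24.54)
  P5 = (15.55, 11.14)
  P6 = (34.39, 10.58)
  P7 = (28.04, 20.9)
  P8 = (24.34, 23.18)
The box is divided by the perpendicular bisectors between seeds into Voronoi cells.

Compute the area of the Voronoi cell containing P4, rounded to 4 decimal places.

Area of P4's cell: 29.0573

1. box [0,38]×[0,26]: [(0, 0) (38, 0) (38, 26) (0, 26)]
2. ⊥bis P4·P0 via (28.415,14.055): [(0, 10.8436) (38, 15.1383) (38, 26) (0, 26)]  |A|=494.3447
3. ⊥bis P4·P1 via (21.81,21.75): [(25.9164, 13.7726) (38, 15.1383) (38, 26) (19.6223, 26)]  |A|=177.9799
4. ⊥bis P4·P2 via (17.495,13.48): [(25.9164, 13.7726) (38, 15.1383) (38, 26) (19.6223, 26)]  |A|=177.9799
5. ⊥bis P4·P3 via (25.855,14.995): [(25.2417, 15.0833) (30.637, 14.3061) (38, 15.1383) (38, 26) (19.6223, 26)]  |A|=174.7062
6. ⊥bis P4·P5 via (21.39,17.84): [(25.2417, 15.0833) (30.637, 14.3061) (38, 15.1383) (38, 26) (19.6223, 26)]  |A|=174.7062
7. ⊥bis P4·P6 via (30.81,17.56): [(25.2417, 15.0833) (25.8191, 15.0002) (38, 21.2477) (38, 26) (19.6223, 26)]  |A|=132.9372
8. ⊥bis P4·P7 via (27.635,22.72): [(21.9607, 21.4573) (38, 25.0265) (38, 26) (19.6223, 26)]  |A|=49.5494
9. ⊥bis P4·P8 via (25.785,23.86): [(26.446, 22.4554) (38, 25.0265) (38, 26) (24.7779, 26)]  |A|=29.0573
10. canonical 4-gon: [(26.446, 22.4554) (38, 25.0265) (38, 26) (24.7779, 26)]
11. shoelace: 29.0573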